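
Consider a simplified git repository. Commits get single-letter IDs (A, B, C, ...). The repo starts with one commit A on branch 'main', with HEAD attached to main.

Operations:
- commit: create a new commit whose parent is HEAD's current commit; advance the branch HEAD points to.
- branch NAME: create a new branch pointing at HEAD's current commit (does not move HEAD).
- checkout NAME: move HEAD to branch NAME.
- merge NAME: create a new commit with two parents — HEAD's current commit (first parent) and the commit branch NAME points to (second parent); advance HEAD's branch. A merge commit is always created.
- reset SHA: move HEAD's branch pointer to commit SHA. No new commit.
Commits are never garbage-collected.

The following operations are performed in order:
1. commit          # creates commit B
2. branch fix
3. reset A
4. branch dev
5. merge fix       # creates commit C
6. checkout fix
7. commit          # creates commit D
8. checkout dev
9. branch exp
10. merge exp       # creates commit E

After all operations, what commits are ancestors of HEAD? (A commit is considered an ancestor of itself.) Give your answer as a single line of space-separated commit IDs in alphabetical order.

After op 1 (commit): HEAD=main@B [main=B]
After op 2 (branch): HEAD=main@B [fix=B main=B]
After op 3 (reset): HEAD=main@A [fix=B main=A]
After op 4 (branch): HEAD=main@A [dev=A fix=B main=A]
After op 5 (merge): HEAD=main@C [dev=A fix=B main=C]
After op 6 (checkout): HEAD=fix@B [dev=A fix=B main=C]
After op 7 (commit): HEAD=fix@D [dev=A fix=D main=C]
After op 8 (checkout): HEAD=dev@A [dev=A fix=D main=C]
After op 9 (branch): HEAD=dev@A [dev=A exp=A fix=D main=C]
After op 10 (merge): HEAD=dev@E [dev=E exp=A fix=D main=C]

Answer: A E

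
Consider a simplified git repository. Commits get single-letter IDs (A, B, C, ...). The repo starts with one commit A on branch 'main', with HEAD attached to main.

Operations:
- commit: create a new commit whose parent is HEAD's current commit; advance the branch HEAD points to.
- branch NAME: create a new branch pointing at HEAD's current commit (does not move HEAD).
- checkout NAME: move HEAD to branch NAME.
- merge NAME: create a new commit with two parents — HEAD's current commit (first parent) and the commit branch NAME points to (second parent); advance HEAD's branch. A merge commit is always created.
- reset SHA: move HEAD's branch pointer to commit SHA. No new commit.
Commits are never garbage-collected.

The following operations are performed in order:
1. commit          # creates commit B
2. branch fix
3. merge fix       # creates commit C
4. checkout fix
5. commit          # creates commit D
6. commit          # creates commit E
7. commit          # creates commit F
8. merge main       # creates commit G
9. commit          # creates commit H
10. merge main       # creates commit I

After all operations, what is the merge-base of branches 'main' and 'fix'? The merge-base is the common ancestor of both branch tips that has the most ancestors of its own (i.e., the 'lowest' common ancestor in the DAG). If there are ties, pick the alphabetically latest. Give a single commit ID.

Answer: C

Derivation:
After op 1 (commit): HEAD=main@B [main=B]
After op 2 (branch): HEAD=main@B [fix=B main=B]
After op 3 (merge): HEAD=main@C [fix=B main=C]
After op 4 (checkout): HEAD=fix@B [fix=B main=C]
After op 5 (commit): HEAD=fix@D [fix=D main=C]
After op 6 (commit): HEAD=fix@E [fix=E main=C]
After op 7 (commit): HEAD=fix@F [fix=F main=C]
After op 8 (merge): HEAD=fix@G [fix=G main=C]
After op 9 (commit): HEAD=fix@H [fix=H main=C]
After op 10 (merge): HEAD=fix@I [fix=I main=C]
ancestors(main=C): ['A', 'B', 'C']
ancestors(fix=I): ['A', 'B', 'C', 'D', 'E', 'F', 'G', 'H', 'I']
common: ['A', 'B', 'C']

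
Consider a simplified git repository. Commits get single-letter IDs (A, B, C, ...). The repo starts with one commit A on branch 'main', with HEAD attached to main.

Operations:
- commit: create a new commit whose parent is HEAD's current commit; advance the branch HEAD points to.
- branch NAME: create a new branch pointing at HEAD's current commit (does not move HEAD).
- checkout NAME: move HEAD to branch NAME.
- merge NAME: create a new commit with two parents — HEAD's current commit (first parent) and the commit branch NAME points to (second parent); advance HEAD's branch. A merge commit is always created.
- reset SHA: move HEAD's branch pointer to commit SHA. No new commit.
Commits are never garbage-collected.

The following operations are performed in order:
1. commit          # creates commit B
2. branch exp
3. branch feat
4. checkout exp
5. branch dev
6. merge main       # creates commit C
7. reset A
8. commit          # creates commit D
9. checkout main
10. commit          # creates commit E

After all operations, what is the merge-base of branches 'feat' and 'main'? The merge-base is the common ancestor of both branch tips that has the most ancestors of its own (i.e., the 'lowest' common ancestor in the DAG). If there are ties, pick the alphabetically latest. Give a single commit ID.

After op 1 (commit): HEAD=main@B [main=B]
After op 2 (branch): HEAD=main@B [exp=B main=B]
After op 3 (branch): HEAD=main@B [exp=B feat=B main=B]
After op 4 (checkout): HEAD=exp@B [exp=B feat=B main=B]
After op 5 (branch): HEAD=exp@B [dev=B exp=B feat=B main=B]
After op 6 (merge): HEAD=exp@C [dev=B exp=C feat=B main=B]
After op 7 (reset): HEAD=exp@A [dev=B exp=A feat=B main=B]
After op 8 (commit): HEAD=exp@D [dev=B exp=D feat=B main=B]
After op 9 (checkout): HEAD=main@B [dev=B exp=D feat=B main=B]
After op 10 (commit): HEAD=main@E [dev=B exp=D feat=B main=E]
ancestors(feat=B): ['A', 'B']
ancestors(main=E): ['A', 'B', 'E']
common: ['A', 'B']

Answer: B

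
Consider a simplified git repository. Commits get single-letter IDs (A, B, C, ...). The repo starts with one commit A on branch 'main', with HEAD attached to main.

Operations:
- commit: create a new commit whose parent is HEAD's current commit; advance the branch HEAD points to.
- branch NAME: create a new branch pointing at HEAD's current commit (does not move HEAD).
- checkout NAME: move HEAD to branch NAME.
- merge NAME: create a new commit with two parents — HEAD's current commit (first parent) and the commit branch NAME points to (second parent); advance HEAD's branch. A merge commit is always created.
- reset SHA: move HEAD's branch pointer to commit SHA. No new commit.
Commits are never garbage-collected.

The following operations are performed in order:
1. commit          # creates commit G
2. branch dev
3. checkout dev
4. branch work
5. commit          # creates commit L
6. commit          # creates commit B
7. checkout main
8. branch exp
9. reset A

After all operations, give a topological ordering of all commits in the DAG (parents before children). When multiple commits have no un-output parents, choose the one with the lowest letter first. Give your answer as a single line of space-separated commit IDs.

Answer: A G L B

Derivation:
After op 1 (commit): HEAD=main@G [main=G]
After op 2 (branch): HEAD=main@G [dev=G main=G]
After op 3 (checkout): HEAD=dev@G [dev=G main=G]
After op 4 (branch): HEAD=dev@G [dev=G main=G work=G]
After op 5 (commit): HEAD=dev@L [dev=L main=G work=G]
After op 6 (commit): HEAD=dev@B [dev=B main=G work=G]
After op 7 (checkout): HEAD=main@G [dev=B main=G work=G]
After op 8 (branch): HEAD=main@G [dev=B exp=G main=G work=G]
After op 9 (reset): HEAD=main@A [dev=B exp=G main=A work=G]
commit A: parents=[]
commit B: parents=['L']
commit G: parents=['A']
commit L: parents=['G']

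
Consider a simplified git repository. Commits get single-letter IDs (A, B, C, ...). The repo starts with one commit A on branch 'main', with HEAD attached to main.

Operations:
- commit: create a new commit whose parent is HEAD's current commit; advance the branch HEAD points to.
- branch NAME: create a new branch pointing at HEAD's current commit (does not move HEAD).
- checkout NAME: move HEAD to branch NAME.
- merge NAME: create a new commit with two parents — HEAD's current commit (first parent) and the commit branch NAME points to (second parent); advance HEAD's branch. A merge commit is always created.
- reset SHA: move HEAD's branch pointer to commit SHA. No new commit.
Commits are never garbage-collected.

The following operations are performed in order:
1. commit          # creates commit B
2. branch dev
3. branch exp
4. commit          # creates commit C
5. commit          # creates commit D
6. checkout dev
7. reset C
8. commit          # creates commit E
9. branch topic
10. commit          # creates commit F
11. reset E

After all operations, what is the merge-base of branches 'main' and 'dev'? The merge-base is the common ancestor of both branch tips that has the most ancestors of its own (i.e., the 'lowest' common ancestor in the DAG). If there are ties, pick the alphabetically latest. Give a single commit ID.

Answer: C

Derivation:
After op 1 (commit): HEAD=main@B [main=B]
After op 2 (branch): HEAD=main@B [dev=B main=B]
After op 3 (branch): HEAD=main@B [dev=B exp=B main=B]
After op 4 (commit): HEAD=main@C [dev=B exp=B main=C]
After op 5 (commit): HEAD=main@D [dev=B exp=B main=D]
After op 6 (checkout): HEAD=dev@B [dev=B exp=B main=D]
After op 7 (reset): HEAD=dev@C [dev=C exp=B main=D]
After op 8 (commit): HEAD=dev@E [dev=E exp=B main=D]
After op 9 (branch): HEAD=dev@E [dev=E exp=B main=D topic=E]
After op 10 (commit): HEAD=dev@F [dev=F exp=B main=D topic=E]
After op 11 (reset): HEAD=dev@E [dev=E exp=B main=D topic=E]
ancestors(main=D): ['A', 'B', 'C', 'D']
ancestors(dev=E): ['A', 'B', 'C', 'E']
common: ['A', 'B', 'C']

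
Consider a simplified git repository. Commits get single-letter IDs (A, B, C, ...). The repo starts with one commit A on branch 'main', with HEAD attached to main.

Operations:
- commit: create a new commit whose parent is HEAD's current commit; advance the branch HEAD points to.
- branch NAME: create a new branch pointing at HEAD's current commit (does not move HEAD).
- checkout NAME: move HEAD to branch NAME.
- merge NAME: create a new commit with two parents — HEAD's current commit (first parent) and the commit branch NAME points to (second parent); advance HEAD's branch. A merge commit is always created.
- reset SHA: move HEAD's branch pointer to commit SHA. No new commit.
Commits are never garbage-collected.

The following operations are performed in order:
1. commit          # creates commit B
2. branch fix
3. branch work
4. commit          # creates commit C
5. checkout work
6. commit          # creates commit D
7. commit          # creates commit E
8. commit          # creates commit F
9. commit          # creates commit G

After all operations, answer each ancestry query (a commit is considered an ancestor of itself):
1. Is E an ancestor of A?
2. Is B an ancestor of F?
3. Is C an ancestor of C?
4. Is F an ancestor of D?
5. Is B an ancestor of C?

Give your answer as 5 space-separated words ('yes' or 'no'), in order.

After op 1 (commit): HEAD=main@B [main=B]
After op 2 (branch): HEAD=main@B [fix=B main=B]
After op 3 (branch): HEAD=main@B [fix=B main=B work=B]
After op 4 (commit): HEAD=main@C [fix=B main=C work=B]
After op 5 (checkout): HEAD=work@B [fix=B main=C work=B]
After op 6 (commit): HEAD=work@D [fix=B main=C work=D]
After op 7 (commit): HEAD=work@E [fix=B main=C work=E]
After op 8 (commit): HEAD=work@F [fix=B main=C work=F]
After op 9 (commit): HEAD=work@G [fix=B main=C work=G]
ancestors(A) = {A}; E in? no
ancestors(F) = {A,B,D,E,F}; B in? yes
ancestors(C) = {A,B,C}; C in? yes
ancestors(D) = {A,B,D}; F in? no
ancestors(C) = {A,B,C}; B in? yes

Answer: no yes yes no yes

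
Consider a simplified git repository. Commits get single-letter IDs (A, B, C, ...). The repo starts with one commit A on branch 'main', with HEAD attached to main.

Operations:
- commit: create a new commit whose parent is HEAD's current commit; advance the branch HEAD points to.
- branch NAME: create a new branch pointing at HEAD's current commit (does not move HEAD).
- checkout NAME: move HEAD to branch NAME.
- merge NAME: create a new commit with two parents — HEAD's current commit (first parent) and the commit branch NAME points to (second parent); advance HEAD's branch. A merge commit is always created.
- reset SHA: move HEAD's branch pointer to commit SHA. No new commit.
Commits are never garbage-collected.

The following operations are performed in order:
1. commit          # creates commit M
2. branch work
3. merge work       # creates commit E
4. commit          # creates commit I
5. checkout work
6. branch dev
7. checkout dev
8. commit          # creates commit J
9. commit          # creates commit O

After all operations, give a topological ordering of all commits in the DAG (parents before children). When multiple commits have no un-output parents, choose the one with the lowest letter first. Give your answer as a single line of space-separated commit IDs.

Answer: A M E I J O

Derivation:
After op 1 (commit): HEAD=main@M [main=M]
After op 2 (branch): HEAD=main@M [main=M work=M]
After op 3 (merge): HEAD=main@E [main=E work=M]
After op 4 (commit): HEAD=main@I [main=I work=M]
After op 5 (checkout): HEAD=work@M [main=I work=M]
After op 6 (branch): HEAD=work@M [dev=M main=I work=M]
After op 7 (checkout): HEAD=dev@M [dev=M main=I work=M]
After op 8 (commit): HEAD=dev@J [dev=J main=I work=M]
After op 9 (commit): HEAD=dev@O [dev=O main=I work=M]
commit A: parents=[]
commit E: parents=['M', 'M']
commit I: parents=['E']
commit J: parents=['M']
commit M: parents=['A']
commit O: parents=['J']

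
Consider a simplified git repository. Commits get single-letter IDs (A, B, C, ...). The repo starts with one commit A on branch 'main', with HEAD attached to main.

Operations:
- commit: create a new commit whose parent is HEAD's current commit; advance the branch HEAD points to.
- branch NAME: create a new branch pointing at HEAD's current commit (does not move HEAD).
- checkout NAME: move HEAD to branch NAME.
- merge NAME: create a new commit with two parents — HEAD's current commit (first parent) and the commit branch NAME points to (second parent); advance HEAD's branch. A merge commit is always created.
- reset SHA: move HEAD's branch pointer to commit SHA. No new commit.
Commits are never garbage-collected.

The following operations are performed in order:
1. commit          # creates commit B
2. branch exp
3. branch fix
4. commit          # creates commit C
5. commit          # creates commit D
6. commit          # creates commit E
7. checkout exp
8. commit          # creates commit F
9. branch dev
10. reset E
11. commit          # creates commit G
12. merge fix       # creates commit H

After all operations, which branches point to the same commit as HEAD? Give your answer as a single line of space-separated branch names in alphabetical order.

After op 1 (commit): HEAD=main@B [main=B]
After op 2 (branch): HEAD=main@B [exp=B main=B]
After op 3 (branch): HEAD=main@B [exp=B fix=B main=B]
After op 4 (commit): HEAD=main@C [exp=B fix=B main=C]
After op 5 (commit): HEAD=main@D [exp=B fix=B main=D]
After op 6 (commit): HEAD=main@E [exp=B fix=B main=E]
After op 7 (checkout): HEAD=exp@B [exp=B fix=B main=E]
After op 8 (commit): HEAD=exp@F [exp=F fix=B main=E]
After op 9 (branch): HEAD=exp@F [dev=F exp=F fix=B main=E]
After op 10 (reset): HEAD=exp@E [dev=F exp=E fix=B main=E]
After op 11 (commit): HEAD=exp@G [dev=F exp=G fix=B main=E]
After op 12 (merge): HEAD=exp@H [dev=F exp=H fix=B main=E]

Answer: exp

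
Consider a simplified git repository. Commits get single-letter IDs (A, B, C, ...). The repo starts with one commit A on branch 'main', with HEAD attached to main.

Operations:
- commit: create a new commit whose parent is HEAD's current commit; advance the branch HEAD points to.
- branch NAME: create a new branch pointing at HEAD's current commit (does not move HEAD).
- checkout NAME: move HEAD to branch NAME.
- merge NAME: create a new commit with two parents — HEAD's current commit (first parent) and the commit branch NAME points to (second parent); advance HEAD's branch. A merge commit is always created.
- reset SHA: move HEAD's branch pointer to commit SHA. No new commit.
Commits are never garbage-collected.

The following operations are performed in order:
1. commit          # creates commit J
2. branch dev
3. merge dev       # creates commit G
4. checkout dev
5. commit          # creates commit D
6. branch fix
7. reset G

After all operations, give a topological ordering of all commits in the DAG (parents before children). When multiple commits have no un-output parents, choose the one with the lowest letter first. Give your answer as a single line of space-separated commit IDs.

Answer: A J D G

Derivation:
After op 1 (commit): HEAD=main@J [main=J]
After op 2 (branch): HEAD=main@J [dev=J main=J]
After op 3 (merge): HEAD=main@G [dev=J main=G]
After op 4 (checkout): HEAD=dev@J [dev=J main=G]
After op 5 (commit): HEAD=dev@D [dev=D main=G]
After op 6 (branch): HEAD=dev@D [dev=D fix=D main=G]
After op 7 (reset): HEAD=dev@G [dev=G fix=D main=G]
commit A: parents=[]
commit D: parents=['J']
commit G: parents=['J', 'J']
commit J: parents=['A']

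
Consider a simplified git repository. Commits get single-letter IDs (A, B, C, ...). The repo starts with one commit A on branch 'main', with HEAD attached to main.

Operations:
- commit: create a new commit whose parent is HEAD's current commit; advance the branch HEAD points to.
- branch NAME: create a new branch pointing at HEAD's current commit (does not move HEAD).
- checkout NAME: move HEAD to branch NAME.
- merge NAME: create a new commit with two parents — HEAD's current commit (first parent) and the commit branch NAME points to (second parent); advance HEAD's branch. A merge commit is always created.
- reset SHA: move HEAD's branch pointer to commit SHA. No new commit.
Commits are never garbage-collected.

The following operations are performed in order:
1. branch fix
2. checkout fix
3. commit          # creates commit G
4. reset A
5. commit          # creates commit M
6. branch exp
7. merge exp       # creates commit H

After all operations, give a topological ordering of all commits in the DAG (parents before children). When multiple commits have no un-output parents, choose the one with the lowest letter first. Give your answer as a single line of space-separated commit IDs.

After op 1 (branch): HEAD=main@A [fix=A main=A]
After op 2 (checkout): HEAD=fix@A [fix=A main=A]
After op 3 (commit): HEAD=fix@G [fix=G main=A]
After op 4 (reset): HEAD=fix@A [fix=A main=A]
After op 5 (commit): HEAD=fix@M [fix=M main=A]
After op 6 (branch): HEAD=fix@M [exp=M fix=M main=A]
After op 7 (merge): HEAD=fix@H [exp=M fix=H main=A]
commit A: parents=[]
commit G: parents=['A']
commit H: parents=['M', 'M']
commit M: parents=['A']

Answer: A G M H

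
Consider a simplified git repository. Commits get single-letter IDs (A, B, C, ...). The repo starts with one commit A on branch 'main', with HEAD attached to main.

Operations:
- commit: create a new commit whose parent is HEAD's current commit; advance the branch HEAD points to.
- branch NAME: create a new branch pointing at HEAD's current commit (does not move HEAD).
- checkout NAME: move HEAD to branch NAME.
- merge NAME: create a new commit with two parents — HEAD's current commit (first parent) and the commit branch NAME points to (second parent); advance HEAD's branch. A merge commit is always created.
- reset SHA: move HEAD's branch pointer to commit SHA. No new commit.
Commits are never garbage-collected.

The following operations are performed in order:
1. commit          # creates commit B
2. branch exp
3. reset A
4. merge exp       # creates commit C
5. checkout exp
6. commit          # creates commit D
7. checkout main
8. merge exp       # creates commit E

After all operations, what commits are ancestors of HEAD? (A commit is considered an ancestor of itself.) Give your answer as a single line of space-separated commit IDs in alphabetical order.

After op 1 (commit): HEAD=main@B [main=B]
After op 2 (branch): HEAD=main@B [exp=B main=B]
After op 3 (reset): HEAD=main@A [exp=B main=A]
After op 4 (merge): HEAD=main@C [exp=B main=C]
After op 5 (checkout): HEAD=exp@B [exp=B main=C]
After op 6 (commit): HEAD=exp@D [exp=D main=C]
After op 7 (checkout): HEAD=main@C [exp=D main=C]
After op 8 (merge): HEAD=main@E [exp=D main=E]

Answer: A B C D E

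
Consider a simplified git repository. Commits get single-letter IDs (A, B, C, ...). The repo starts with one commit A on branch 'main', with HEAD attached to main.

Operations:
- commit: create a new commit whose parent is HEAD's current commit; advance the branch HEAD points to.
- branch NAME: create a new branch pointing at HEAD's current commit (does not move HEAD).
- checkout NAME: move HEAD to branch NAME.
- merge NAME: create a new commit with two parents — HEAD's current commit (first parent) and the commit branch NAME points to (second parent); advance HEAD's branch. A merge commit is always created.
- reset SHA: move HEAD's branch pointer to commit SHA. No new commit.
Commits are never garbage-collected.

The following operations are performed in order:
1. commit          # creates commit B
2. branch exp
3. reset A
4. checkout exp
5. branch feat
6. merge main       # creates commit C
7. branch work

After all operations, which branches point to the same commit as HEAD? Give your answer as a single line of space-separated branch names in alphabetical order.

Answer: exp work

Derivation:
After op 1 (commit): HEAD=main@B [main=B]
After op 2 (branch): HEAD=main@B [exp=B main=B]
After op 3 (reset): HEAD=main@A [exp=B main=A]
After op 4 (checkout): HEAD=exp@B [exp=B main=A]
After op 5 (branch): HEAD=exp@B [exp=B feat=B main=A]
After op 6 (merge): HEAD=exp@C [exp=C feat=B main=A]
After op 7 (branch): HEAD=exp@C [exp=C feat=B main=A work=C]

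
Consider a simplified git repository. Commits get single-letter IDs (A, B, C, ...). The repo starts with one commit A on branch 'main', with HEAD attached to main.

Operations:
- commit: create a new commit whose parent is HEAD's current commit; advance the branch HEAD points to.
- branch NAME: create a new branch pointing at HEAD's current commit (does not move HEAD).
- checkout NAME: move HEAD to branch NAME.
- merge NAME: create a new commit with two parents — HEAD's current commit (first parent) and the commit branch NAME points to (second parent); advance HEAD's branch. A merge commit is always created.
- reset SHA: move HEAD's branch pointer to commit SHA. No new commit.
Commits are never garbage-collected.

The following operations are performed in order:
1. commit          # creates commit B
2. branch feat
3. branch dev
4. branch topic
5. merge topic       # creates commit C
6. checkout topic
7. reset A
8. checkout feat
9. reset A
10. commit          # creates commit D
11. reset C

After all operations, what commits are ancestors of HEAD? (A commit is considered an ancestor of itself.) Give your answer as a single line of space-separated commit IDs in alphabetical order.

After op 1 (commit): HEAD=main@B [main=B]
After op 2 (branch): HEAD=main@B [feat=B main=B]
After op 3 (branch): HEAD=main@B [dev=B feat=B main=B]
After op 4 (branch): HEAD=main@B [dev=B feat=B main=B topic=B]
After op 5 (merge): HEAD=main@C [dev=B feat=B main=C topic=B]
After op 6 (checkout): HEAD=topic@B [dev=B feat=B main=C topic=B]
After op 7 (reset): HEAD=topic@A [dev=B feat=B main=C topic=A]
After op 8 (checkout): HEAD=feat@B [dev=B feat=B main=C topic=A]
After op 9 (reset): HEAD=feat@A [dev=B feat=A main=C topic=A]
After op 10 (commit): HEAD=feat@D [dev=B feat=D main=C topic=A]
After op 11 (reset): HEAD=feat@C [dev=B feat=C main=C topic=A]

Answer: A B C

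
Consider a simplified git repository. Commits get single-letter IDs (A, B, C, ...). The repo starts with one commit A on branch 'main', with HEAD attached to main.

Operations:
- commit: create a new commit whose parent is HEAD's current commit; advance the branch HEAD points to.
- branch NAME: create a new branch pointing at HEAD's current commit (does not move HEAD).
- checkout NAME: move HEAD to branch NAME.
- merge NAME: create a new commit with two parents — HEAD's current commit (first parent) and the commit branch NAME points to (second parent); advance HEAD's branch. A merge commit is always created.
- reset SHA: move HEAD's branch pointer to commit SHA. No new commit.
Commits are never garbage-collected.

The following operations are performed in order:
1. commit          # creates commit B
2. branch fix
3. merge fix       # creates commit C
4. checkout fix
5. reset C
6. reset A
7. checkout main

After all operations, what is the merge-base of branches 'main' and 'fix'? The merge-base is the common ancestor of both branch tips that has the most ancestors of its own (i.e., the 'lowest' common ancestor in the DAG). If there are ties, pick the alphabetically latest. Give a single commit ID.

Answer: A

Derivation:
After op 1 (commit): HEAD=main@B [main=B]
After op 2 (branch): HEAD=main@B [fix=B main=B]
After op 3 (merge): HEAD=main@C [fix=B main=C]
After op 4 (checkout): HEAD=fix@B [fix=B main=C]
After op 5 (reset): HEAD=fix@C [fix=C main=C]
After op 6 (reset): HEAD=fix@A [fix=A main=C]
After op 7 (checkout): HEAD=main@C [fix=A main=C]
ancestors(main=C): ['A', 'B', 'C']
ancestors(fix=A): ['A']
common: ['A']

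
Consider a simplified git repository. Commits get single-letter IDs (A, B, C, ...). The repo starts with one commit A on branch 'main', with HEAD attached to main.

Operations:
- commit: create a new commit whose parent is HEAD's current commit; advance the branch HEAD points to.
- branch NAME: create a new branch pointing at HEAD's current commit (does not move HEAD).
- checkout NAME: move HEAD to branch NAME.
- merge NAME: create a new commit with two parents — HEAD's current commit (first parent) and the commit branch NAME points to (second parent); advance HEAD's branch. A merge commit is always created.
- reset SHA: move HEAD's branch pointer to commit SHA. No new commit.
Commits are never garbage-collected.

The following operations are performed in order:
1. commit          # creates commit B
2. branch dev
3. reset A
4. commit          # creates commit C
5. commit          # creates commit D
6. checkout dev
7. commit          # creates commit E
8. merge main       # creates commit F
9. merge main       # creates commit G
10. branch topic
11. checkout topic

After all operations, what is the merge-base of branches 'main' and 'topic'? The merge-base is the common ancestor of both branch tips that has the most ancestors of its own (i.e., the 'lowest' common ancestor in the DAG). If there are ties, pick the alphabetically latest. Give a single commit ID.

Answer: D

Derivation:
After op 1 (commit): HEAD=main@B [main=B]
After op 2 (branch): HEAD=main@B [dev=B main=B]
After op 3 (reset): HEAD=main@A [dev=B main=A]
After op 4 (commit): HEAD=main@C [dev=B main=C]
After op 5 (commit): HEAD=main@D [dev=B main=D]
After op 6 (checkout): HEAD=dev@B [dev=B main=D]
After op 7 (commit): HEAD=dev@E [dev=E main=D]
After op 8 (merge): HEAD=dev@F [dev=F main=D]
After op 9 (merge): HEAD=dev@G [dev=G main=D]
After op 10 (branch): HEAD=dev@G [dev=G main=D topic=G]
After op 11 (checkout): HEAD=topic@G [dev=G main=D topic=G]
ancestors(main=D): ['A', 'C', 'D']
ancestors(topic=G): ['A', 'B', 'C', 'D', 'E', 'F', 'G']
common: ['A', 'C', 'D']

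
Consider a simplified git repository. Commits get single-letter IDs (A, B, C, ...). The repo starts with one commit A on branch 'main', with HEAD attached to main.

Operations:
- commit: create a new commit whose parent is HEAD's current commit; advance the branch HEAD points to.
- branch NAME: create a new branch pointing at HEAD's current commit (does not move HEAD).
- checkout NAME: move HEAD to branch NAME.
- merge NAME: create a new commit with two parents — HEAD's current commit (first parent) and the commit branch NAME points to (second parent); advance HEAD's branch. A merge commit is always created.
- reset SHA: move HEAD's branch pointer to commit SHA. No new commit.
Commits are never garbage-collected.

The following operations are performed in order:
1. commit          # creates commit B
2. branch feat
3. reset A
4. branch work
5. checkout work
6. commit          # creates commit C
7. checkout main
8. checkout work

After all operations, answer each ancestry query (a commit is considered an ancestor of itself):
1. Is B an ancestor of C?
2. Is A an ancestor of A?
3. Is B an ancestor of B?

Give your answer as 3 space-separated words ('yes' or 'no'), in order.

Answer: no yes yes

Derivation:
After op 1 (commit): HEAD=main@B [main=B]
After op 2 (branch): HEAD=main@B [feat=B main=B]
After op 3 (reset): HEAD=main@A [feat=B main=A]
After op 4 (branch): HEAD=main@A [feat=B main=A work=A]
After op 5 (checkout): HEAD=work@A [feat=B main=A work=A]
After op 6 (commit): HEAD=work@C [feat=B main=A work=C]
After op 7 (checkout): HEAD=main@A [feat=B main=A work=C]
After op 8 (checkout): HEAD=work@C [feat=B main=A work=C]
ancestors(C) = {A,C}; B in? no
ancestors(A) = {A}; A in? yes
ancestors(B) = {A,B}; B in? yes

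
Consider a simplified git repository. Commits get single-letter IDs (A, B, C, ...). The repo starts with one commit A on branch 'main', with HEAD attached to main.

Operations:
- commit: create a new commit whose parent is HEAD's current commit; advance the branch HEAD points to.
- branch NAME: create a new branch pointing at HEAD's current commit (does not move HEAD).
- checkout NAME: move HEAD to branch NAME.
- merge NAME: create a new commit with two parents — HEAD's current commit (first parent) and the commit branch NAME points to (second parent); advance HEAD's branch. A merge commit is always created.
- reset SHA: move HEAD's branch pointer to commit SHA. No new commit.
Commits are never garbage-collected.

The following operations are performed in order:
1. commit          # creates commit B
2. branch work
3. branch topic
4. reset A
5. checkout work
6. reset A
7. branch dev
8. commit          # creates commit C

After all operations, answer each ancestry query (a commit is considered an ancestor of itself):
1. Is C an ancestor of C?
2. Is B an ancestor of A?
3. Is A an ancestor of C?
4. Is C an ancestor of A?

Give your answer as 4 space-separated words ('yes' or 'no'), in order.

After op 1 (commit): HEAD=main@B [main=B]
After op 2 (branch): HEAD=main@B [main=B work=B]
After op 3 (branch): HEAD=main@B [main=B topic=B work=B]
After op 4 (reset): HEAD=main@A [main=A topic=B work=B]
After op 5 (checkout): HEAD=work@B [main=A topic=B work=B]
After op 6 (reset): HEAD=work@A [main=A topic=B work=A]
After op 7 (branch): HEAD=work@A [dev=A main=A topic=B work=A]
After op 8 (commit): HEAD=work@C [dev=A main=A topic=B work=C]
ancestors(C) = {A,C}; C in? yes
ancestors(A) = {A}; B in? no
ancestors(C) = {A,C}; A in? yes
ancestors(A) = {A}; C in? no

Answer: yes no yes no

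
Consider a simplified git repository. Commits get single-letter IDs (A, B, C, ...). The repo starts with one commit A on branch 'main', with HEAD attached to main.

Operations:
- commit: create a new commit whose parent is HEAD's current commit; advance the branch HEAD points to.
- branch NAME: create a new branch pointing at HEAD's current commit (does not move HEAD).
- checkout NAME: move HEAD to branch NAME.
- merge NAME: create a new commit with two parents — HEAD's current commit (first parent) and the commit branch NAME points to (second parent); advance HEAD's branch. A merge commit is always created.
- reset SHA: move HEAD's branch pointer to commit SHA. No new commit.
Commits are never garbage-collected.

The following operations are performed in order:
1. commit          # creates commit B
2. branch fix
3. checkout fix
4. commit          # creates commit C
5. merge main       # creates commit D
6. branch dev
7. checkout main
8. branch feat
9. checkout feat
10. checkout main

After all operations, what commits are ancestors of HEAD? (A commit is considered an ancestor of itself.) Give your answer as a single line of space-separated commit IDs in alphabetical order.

Answer: A B

Derivation:
After op 1 (commit): HEAD=main@B [main=B]
After op 2 (branch): HEAD=main@B [fix=B main=B]
After op 3 (checkout): HEAD=fix@B [fix=B main=B]
After op 4 (commit): HEAD=fix@C [fix=C main=B]
After op 5 (merge): HEAD=fix@D [fix=D main=B]
After op 6 (branch): HEAD=fix@D [dev=D fix=D main=B]
After op 7 (checkout): HEAD=main@B [dev=D fix=D main=B]
After op 8 (branch): HEAD=main@B [dev=D feat=B fix=D main=B]
After op 9 (checkout): HEAD=feat@B [dev=D feat=B fix=D main=B]
After op 10 (checkout): HEAD=main@B [dev=D feat=B fix=D main=B]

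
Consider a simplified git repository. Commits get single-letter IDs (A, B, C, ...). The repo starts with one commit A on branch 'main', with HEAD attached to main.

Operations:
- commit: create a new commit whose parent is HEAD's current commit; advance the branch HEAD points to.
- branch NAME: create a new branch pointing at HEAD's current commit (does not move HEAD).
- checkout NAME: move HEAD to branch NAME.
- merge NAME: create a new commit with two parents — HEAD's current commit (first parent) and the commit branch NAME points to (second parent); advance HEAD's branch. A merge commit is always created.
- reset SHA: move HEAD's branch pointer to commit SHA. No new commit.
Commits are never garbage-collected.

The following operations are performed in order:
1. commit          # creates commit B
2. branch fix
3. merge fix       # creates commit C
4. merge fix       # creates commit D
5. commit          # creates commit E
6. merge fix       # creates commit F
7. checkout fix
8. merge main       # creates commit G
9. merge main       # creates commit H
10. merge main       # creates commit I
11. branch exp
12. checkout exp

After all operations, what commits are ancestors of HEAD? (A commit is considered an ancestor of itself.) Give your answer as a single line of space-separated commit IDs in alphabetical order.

After op 1 (commit): HEAD=main@B [main=B]
After op 2 (branch): HEAD=main@B [fix=B main=B]
After op 3 (merge): HEAD=main@C [fix=B main=C]
After op 4 (merge): HEAD=main@D [fix=B main=D]
After op 5 (commit): HEAD=main@E [fix=B main=E]
After op 6 (merge): HEAD=main@F [fix=B main=F]
After op 7 (checkout): HEAD=fix@B [fix=B main=F]
After op 8 (merge): HEAD=fix@G [fix=G main=F]
After op 9 (merge): HEAD=fix@H [fix=H main=F]
After op 10 (merge): HEAD=fix@I [fix=I main=F]
After op 11 (branch): HEAD=fix@I [exp=I fix=I main=F]
After op 12 (checkout): HEAD=exp@I [exp=I fix=I main=F]

Answer: A B C D E F G H I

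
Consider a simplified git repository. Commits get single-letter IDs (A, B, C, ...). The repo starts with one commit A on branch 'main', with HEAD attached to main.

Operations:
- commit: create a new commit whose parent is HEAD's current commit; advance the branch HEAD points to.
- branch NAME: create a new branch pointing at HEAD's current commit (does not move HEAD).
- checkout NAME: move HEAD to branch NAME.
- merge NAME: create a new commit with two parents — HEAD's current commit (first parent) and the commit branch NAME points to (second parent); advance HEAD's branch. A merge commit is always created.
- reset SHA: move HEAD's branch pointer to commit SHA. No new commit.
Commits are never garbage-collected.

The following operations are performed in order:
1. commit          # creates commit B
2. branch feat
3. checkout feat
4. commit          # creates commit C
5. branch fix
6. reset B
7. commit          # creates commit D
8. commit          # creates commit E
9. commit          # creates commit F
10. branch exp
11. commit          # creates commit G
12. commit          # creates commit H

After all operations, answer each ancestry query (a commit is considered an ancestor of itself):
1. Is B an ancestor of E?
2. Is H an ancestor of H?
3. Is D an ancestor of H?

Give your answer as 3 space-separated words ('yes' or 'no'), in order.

After op 1 (commit): HEAD=main@B [main=B]
After op 2 (branch): HEAD=main@B [feat=B main=B]
After op 3 (checkout): HEAD=feat@B [feat=B main=B]
After op 4 (commit): HEAD=feat@C [feat=C main=B]
After op 5 (branch): HEAD=feat@C [feat=C fix=C main=B]
After op 6 (reset): HEAD=feat@B [feat=B fix=C main=B]
After op 7 (commit): HEAD=feat@D [feat=D fix=C main=B]
After op 8 (commit): HEAD=feat@E [feat=E fix=C main=B]
After op 9 (commit): HEAD=feat@F [feat=F fix=C main=B]
After op 10 (branch): HEAD=feat@F [exp=F feat=F fix=C main=B]
After op 11 (commit): HEAD=feat@G [exp=F feat=G fix=C main=B]
After op 12 (commit): HEAD=feat@H [exp=F feat=H fix=C main=B]
ancestors(E) = {A,B,D,E}; B in? yes
ancestors(H) = {A,B,D,E,F,G,H}; H in? yes
ancestors(H) = {A,B,D,E,F,G,H}; D in? yes

Answer: yes yes yes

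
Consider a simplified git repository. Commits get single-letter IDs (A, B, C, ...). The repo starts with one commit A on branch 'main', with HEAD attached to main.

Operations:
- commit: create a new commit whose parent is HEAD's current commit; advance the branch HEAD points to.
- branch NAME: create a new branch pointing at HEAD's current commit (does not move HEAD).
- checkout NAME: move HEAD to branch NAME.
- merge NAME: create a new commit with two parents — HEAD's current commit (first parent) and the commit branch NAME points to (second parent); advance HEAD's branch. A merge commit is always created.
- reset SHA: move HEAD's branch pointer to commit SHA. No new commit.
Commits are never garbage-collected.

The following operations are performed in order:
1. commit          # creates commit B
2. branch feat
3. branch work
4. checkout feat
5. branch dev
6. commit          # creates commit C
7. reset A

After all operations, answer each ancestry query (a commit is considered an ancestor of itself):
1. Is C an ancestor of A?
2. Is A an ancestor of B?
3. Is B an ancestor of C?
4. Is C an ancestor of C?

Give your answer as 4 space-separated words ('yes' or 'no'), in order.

Answer: no yes yes yes

Derivation:
After op 1 (commit): HEAD=main@B [main=B]
After op 2 (branch): HEAD=main@B [feat=B main=B]
After op 3 (branch): HEAD=main@B [feat=B main=B work=B]
After op 4 (checkout): HEAD=feat@B [feat=B main=B work=B]
After op 5 (branch): HEAD=feat@B [dev=B feat=B main=B work=B]
After op 6 (commit): HEAD=feat@C [dev=B feat=C main=B work=B]
After op 7 (reset): HEAD=feat@A [dev=B feat=A main=B work=B]
ancestors(A) = {A}; C in? no
ancestors(B) = {A,B}; A in? yes
ancestors(C) = {A,B,C}; B in? yes
ancestors(C) = {A,B,C}; C in? yes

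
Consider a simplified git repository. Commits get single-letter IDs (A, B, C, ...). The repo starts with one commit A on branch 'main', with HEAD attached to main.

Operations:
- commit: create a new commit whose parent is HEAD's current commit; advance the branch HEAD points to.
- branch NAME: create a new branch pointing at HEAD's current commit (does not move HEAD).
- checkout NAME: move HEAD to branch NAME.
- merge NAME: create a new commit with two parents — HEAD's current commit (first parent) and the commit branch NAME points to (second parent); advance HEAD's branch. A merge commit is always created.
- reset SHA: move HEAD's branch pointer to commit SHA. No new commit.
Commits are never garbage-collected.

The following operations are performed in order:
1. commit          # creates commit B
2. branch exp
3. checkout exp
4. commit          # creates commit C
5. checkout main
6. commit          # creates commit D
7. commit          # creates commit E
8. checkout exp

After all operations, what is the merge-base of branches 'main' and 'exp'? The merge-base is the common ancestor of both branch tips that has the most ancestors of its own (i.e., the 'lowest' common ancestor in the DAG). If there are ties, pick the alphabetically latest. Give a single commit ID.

After op 1 (commit): HEAD=main@B [main=B]
After op 2 (branch): HEAD=main@B [exp=B main=B]
After op 3 (checkout): HEAD=exp@B [exp=B main=B]
After op 4 (commit): HEAD=exp@C [exp=C main=B]
After op 5 (checkout): HEAD=main@B [exp=C main=B]
After op 6 (commit): HEAD=main@D [exp=C main=D]
After op 7 (commit): HEAD=main@E [exp=C main=E]
After op 8 (checkout): HEAD=exp@C [exp=C main=E]
ancestors(main=E): ['A', 'B', 'D', 'E']
ancestors(exp=C): ['A', 'B', 'C']
common: ['A', 'B']

Answer: B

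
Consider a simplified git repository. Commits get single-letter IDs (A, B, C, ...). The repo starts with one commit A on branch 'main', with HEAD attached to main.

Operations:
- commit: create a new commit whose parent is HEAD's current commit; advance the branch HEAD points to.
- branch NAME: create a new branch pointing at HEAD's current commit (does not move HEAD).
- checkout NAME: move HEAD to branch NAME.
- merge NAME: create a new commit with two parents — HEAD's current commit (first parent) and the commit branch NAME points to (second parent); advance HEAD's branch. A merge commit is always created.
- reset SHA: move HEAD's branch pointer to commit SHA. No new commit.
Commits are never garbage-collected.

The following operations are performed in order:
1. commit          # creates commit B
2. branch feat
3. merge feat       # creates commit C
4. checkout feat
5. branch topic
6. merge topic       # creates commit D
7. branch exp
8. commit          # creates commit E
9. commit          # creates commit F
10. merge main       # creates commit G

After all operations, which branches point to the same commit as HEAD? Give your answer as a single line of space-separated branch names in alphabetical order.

Answer: feat

Derivation:
After op 1 (commit): HEAD=main@B [main=B]
After op 2 (branch): HEAD=main@B [feat=B main=B]
After op 3 (merge): HEAD=main@C [feat=B main=C]
After op 4 (checkout): HEAD=feat@B [feat=B main=C]
After op 5 (branch): HEAD=feat@B [feat=B main=C topic=B]
After op 6 (merge): HEAD=feat@D [feat=D main=C topic=B]
After op 7 (branch): HEAD=feat@D [exp=D feat=D main=C topic=B]
After op 8 (commit): HEAD=feat@E [exp=D feat=E main=C topic=B]
After op 9 (commit): HEAD=feat@F [exp=D feat=F main=C topic=B]
After op 10 (merge): HEAD=feat@G [exp=D feat=G main=C topic=B]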